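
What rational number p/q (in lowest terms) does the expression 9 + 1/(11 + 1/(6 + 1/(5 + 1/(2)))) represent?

Start with 2.
5 + 1/(2/1) = 5 + 1/2 = 11/2
6 + 1/(11/2) = 6 + 2/11 = 68/11
11 + 1/(68/11) = 11 + 11/68 = 759/68
9 + 1/(759/68) = 9 + 68/759 = 6899/759

6899/759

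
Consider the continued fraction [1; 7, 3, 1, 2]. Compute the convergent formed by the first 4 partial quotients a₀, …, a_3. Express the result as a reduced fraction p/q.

33/29

a_0 = 1: 1/1
a_1 = 7: 8/7
a_2 = 3: 25/22
a_3 = 1: 33/29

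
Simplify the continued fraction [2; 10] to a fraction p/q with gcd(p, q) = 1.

21/10

Start with 10.
2 + 1/(10/1) = 2 + 1/10 = 21/10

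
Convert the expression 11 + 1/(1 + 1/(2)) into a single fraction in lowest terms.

Use the convergent recurrence hₖ = aₖ·hₖ₋₁ + hₖ₋₂ (and likewise for the denominators kₖ):
a_0 = 11: 11/1
a_1 = 1: 12/1
a_2 = 2: 35/3

35/3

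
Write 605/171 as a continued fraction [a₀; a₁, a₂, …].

[3; 1, 1, 6, 13]

605 ÷ 171 → quotient 3, remainder 92
171 ÷ 92 → quotient 1, remainder 79
92 ÷ 79 → quotient 1, remainder 13
79 ÷ 13 → quotient 6, remainder 1
13 ÷ 1 → quotient 13, remainder 0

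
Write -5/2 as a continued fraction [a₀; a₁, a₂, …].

[-3; 2]

-5 ÷ 2 → quotient -3, remainder 1
2 ÷ 1 → quotient 2, remainder 0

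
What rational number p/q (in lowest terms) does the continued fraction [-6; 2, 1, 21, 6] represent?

Build up convergents one term at a time:
a_0 = -6: -6/1
a_1 = 2: -11/2
a_2 = 1: -17/3
a_3 = 21: -368/65
a_4 = 6: -2225/393

-2225/393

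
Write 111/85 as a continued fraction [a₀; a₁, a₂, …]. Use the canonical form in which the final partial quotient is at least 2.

[1; 3, 3, 1, 2, 2]

111 = 1·85 + 26, so a_0 = 1
85 = 3·26 + 7, so a_1 = 3
26 = 3·7 + 5, so a_2 = 3
7 = 1·5 + 2, so a_3 = 1
5 = 2·2 + 1, so a_4 = 2
2 = 2·1 + 0, so a_5 = 2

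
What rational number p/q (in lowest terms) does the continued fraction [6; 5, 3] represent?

99/16

Start with 3.
5 + 1/(3/1) = 5 + 1/3 = 16/3
6 + 1/(16/3) = 6 + 3/16 = 99/16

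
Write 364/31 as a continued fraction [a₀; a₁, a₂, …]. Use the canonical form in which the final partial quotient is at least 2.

364 ÷ 31 → quotient 11, remainder 23
31 ÷ 23 → quotient 1, remainder 8
23 ÷ 8 → quotient 2, remainder 7
8 ÷ 7 → quotient 1, remainder 1
7 ÷ 1 → quotient 7, remainder 0

[11; 1, 2, 1, 7]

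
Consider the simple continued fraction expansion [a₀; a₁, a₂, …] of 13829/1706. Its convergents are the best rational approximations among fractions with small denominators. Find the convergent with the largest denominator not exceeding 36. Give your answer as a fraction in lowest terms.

a_0 = 8: 8/1  (≤ bound)
a_1 = 9: 73/9  (≤ bound)
a_2 = 2: 154/19  (≤ bound)
a_3 = 2: 381/47  (> 36, stop)

154/19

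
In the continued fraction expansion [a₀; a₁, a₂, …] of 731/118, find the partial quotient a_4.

2

Run the Euclidean algorithm, recording each quotient:
731 = 6·118 + 23, so a_0 = 6
118 = 5·23 + 3, so a_1 = 5
23 = 7·3 + 2, so a_2 = 7
3 = 1·2 + 1, so a_3 = 1
2 = 2·1 + 0, so a_4 = 2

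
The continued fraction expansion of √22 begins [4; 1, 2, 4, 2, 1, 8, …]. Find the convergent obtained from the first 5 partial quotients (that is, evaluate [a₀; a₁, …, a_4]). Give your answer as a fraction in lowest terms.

136/29

Build up convergents one term at a time:
a_0 = 4: 4/1
a_1 = 1: 5/1
a_2 = 2: 14/3
a_3 = 4: 61/13
a_4 = 2: 136/29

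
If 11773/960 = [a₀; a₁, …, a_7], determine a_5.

6

11773 = 12·960 + 253, so a_0 = 12
960 = 3·253 + 201, so a_1 = 3
253 = 1·201 + 52, so a_2 = 1
201 = 3·52 + 45, so a_3 = 3
52 = 1·45 + 7, so a_4 = 1
45 = 6·7 + 3, so a_5 = 6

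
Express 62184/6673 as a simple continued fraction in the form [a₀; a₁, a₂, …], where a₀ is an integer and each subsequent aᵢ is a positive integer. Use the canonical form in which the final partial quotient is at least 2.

62184 = 9·6673 + 2127, so a_0 = 9
6673 = 3·2127 + 292, so a_1 = 3
2127 = 7·292 + 83, so a_2 = 7
292 = 3·83 + 43, so a_3 = 3
83 = 1·43 + 40, so a_4 = 1
43 = 1·40 + 3, so a_5 = 1
40 = 13·3 + 1, so a_6 = 13
3 = 3·1 + 0, so a_7 = 3

[9; 3, 7, 3, 1, 1, 13, 3]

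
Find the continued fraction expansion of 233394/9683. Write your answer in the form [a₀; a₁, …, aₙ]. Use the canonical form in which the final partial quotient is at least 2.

[24; 9, 1, 1, 1, 36, 2, 4]

⌊233394/9683⌋ = 24, remainder 1002
⌊9683/1002⌋ = 9, remainder 665
⌊1002/665⌋ = 1, remainder 337
⌊665/337⌋ = 1, remainder 328
⌊337/328⌋ = 1, remainder 9
⌊328/9⌋ = 36, remainder 4
⌊9/4⌋ = 2, remainder 1
⌊4/1⌋ = 4, remainder 0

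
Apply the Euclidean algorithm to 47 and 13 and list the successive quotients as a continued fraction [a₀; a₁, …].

[3; 1, 1, 1, 1, 2]

47 ÷ 13 → quotient 3, remainder 8
13 ÷ 8 → quotient 1, remainder 5
8 ÷ 5 → quotient 1, remainder 3
5 ÷ 3 → quotient 1, remainder 2
3 ÷ 2 → quotient 1, remainder 1
2 ÷ 1 → quotient 2, remainder 0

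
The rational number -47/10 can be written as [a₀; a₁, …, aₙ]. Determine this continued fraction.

[-5; 3, 3]

-47 = -5·10 + 3, so a_0 = -5
10 = 3·3 + 1, so a_1 = 3
3 = 3·1 + 0, so a_2 = 3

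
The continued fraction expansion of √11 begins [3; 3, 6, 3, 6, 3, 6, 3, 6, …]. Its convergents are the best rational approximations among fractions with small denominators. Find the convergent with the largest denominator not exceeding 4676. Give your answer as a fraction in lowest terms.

3970/1197

List convergents until the denominator exceeds the bound:
a_0 = 3: 3/1  (≤ bound)
a_1 = 3: 10/3  (≤ bound)
a_2 = 6: 63/19  (≤ bound)
a_3 = 3: 199/60  (≤ bound)
a_4 = 6: 1257/379  (≤ bound)
a_5 = 3: 3970/1197  (≤ bound)
a_6 = 6: 25077/7561  (> 4676, stop)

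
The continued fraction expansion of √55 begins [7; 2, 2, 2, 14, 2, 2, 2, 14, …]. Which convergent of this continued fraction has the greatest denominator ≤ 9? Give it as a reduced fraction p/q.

List convergents until the denominator exceeds the bound:
a_0 = 7: 7/1  (≤ bound)
a_1 = 2: 15/2  (≤ bound)
a_2 = 2: 37/5  (≤ bound)
a_3 = 2: 89/12  (> 9, stop)

37/5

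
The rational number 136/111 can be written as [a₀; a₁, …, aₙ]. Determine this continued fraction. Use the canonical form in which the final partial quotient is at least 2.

[1; 4, 2, 3, 1, 2]

Apply division with remainder until the remainder is 0:
⌊136/111⌋ = 1, remainder 25
⌊111/25⌋ = 4, remainder 11
⌊25/11⌋ = 2, remainder 3
⌊11/3⌋ = 3, remainder 2
⌊3/2⌋ = 1, remainder 1
⌊2/1⌋ = 2, remainder 0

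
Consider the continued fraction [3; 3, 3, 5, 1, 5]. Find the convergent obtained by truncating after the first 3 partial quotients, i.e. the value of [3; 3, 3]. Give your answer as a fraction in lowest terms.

Use the convergent recurrence hₖ = aₖ·hₖ₋₁ + hₖ₋₂ (and likewise for the denominators kₖ):
a_0 = 3: 3/1
a_1 = 3: 10/3
a_2 = 3: 33/10

33/10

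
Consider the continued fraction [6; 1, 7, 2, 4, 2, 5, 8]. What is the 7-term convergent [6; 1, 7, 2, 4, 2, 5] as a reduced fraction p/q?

a_0 = 6: 6/1
a_1 = 1: 7/1
a_2 = 7: 55/8
a_3 = 2: 117/17
a_4 = 4: 523/76
a_5 = 2: 1163/169
a_6 = 5: 6338/921

6338/921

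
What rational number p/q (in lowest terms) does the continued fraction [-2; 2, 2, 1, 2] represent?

-30/19

Start with 2.
1 + 1/(2/1) = 1 + 1/2 = 3/2
2 + 1/(3/2) = 2 + 2/3 = 8/3
2 + 1/(8/3) = 2 + 3/8 = 19/8
-2 + 1/(19/8) = -2 + 8/19 = -30/19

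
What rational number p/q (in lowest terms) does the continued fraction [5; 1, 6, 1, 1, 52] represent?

4623/788

Start with 52.
1 + 1/(52/1) = 1 + 1/52 = 53/52
1 + 1/(53/52) = 1 + 52/53 = 105/53
6 + 1/(105/53) = 6 + 53/105 = 683/105
1 + 1/(683/105) = 1 + 105/683 = 788/683
5 + 1/(788/683) = 5 + 683/788 = 4623/788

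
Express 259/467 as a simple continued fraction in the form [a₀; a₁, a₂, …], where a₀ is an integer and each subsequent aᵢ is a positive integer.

[0; 1, 1, 4, 12, 1, 3]

259 ÷ 467 → quotient 0, remainder 259
467 ÷ 259 → quotient 1, remainder 208
259 ÷ 208 → quotient 1, remainder 51
208 ÷ 51 → quotient 4, remainder 4
51 ÷ 4 → quotient 12, remainder 3
4 ÷ 3 → quotient 1, remainder 1
3 ÷ 1 → quotient 3, remainder 0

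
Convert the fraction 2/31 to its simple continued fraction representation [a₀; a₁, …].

2 = 0·31 + 2, so a_0 = 0
31 = 15·2 + 1, so a_1 = 15
2 = 2·1 + 0, so a_2 = 2

[0; 15, 2]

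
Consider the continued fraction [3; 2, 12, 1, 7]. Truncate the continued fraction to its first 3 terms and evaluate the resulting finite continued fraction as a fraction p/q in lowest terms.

87/25

a_0 = 3: 3/1
a_1 = 2: 7/2
a_2 = 12: 87/25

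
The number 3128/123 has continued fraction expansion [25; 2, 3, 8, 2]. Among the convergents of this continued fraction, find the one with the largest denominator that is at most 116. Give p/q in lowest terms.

1475/58

a_0 = 25: 25/1  (≤ bound)
a_1 = 2: 51/2  (≤ bound)
a_2 = 3: 178/7  (≤ bound)
a_3 = 8: 1475/58  (≤ bound)
a_4 = 2: 3128/123  (> 116, stop)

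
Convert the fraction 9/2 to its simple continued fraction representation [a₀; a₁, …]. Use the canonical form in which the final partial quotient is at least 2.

9 ÷ 2 → quotient 4, remainder 1
2 ÷ 1 → quotient 2, remainder 0

[4; 2]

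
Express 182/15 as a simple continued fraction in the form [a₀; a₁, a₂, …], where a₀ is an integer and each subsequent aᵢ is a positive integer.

[12; 7, 2]

⌊182/15⌋ = 12, remainder 2
⌊15/2⌋ = 7, remainder 1
⌊2/1⌋ = 2, remainder 0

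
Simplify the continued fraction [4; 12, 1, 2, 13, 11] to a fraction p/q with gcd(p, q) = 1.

22903/5615

a_0 = 4: 4/1
a_1 = 12: 49/12
a_2 = 1: 53/13
a_3 = 2: 155/38
a_4 = 13: 2068/507
a_5 = 11: 22903/5615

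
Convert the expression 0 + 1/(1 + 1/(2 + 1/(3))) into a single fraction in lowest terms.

7/10

a_0 = 0: 0/1
a_1 = 1: 1/1
a_2 = 2: 2/3
a_3 = 3: 7/10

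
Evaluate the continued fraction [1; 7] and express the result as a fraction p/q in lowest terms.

a_0 = 1: 1/1
a_1 = 7: 8/7

8/7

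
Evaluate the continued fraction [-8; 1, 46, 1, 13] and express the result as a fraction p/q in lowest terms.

a_0 = -8: -8/1
a_1 = 1: -7/1
a_2 = 46: -330/47
a_3 = 1: -337/48
a_4 = 13: -4711/671

-4711/671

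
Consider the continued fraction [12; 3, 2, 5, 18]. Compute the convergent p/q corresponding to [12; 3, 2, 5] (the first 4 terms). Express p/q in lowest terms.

Starting at the tail and folding back:
Start with 5.
2 + 1/(5/1) = 2 + 1/5 = 11/5
3 + 1/(11/5) = 3 + 5/11 = 38/11
12 + 1/(38/11) = 12 + 11/38 = 467/38

467/38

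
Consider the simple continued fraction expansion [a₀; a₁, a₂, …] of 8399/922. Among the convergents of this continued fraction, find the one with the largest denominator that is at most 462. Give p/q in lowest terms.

2578/283

a_0 = 9: 9/1  (≤ bound)
a_1 = 9: 82/9  (≤ bound)
a_2 = 7: 583/64  (≤ bound)
a_3 = 1: 665/73  (≤ bound)
a_4 = 3: 2578/283  (≤ bound)
a_5 = 3: 8399/922  (> 462, stop)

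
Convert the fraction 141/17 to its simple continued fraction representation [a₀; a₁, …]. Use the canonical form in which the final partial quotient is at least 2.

[8; 3, 2, 2]

141 = 8·17 + 5, so a_0 = 8
17 = 3·5 + 2, so a_1 = 3
5 = 2·2 + 1, so a_2 = 2
2 = 2·1 + 0, so a_3 = 2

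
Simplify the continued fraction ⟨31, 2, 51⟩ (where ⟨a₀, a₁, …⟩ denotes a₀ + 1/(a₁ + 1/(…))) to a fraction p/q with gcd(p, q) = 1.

3244/103

Start with 51.
2 + 1/(51/1) = 2 + 1/51 = 103/51
31 + 1/(103/51) = 31 + 51/103 = 3244/103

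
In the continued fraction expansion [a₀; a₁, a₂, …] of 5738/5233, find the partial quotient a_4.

3

5738 = 1·5233 + 505, so a_0 = 1
5233 = 10·505 + 183, so a_1 = 10
505 = 2·183 + 139, so a_2 = 2
183 = 1·139 + 44, so a_3 = 1
139 = 3·44 + 7, so a_4 = 3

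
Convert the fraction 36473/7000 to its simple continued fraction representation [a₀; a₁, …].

[5; 4, 1, 3, 28, 13]

Run the Euclidean algorithm, recording each quotient:
36473 ÷ 7000 → quotient 5, remainder 1473
7000 ÷ 1473 → quotient 4, remainder 1108
1473 ÷ 1108 → quotient 1, remainder 365
1108 ÷ 365 → quotient 3, remainder 13
365 ÷ 13 → quotient 28, remainder 1
13 ÷ 1 → quotient 13, remainder 0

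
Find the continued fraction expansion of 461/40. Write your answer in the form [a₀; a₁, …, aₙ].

[11; 1, 1, 9, 2]

Repeatedly divide and take the remainder:
461 = 11·40 + 21, so a_0 = 11
40 = 1·21 + 19, so a_1 = 1
21 = 1·19 + 2, so a_2 = 1
19 = 9·2 + 1, so a_3 = 9
2 = 2·1 + 0, so a_4 = 2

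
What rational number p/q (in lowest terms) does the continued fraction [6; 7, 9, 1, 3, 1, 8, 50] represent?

Start with 50.
8 + 1/(50/1) = 8 + 1/50 = 401/50
1 + 1/(401/50) = 1 + 50/401 = 451/401
3 + 1/(451/401) = 3 + 401/451 = 1754/451
1 + 1/(1754/451) = 1 + 451/1754 = 2205/1754
9 + 1/(2205/1754) = 9 + 1754/2205 = 21599/2205
7 + 1/(21599/2205) = 7 + 2205/21599 = 153398/21599
6 + 1/(153398/21599) = 6 + 21599/153398 = 941987/153398

941987/153398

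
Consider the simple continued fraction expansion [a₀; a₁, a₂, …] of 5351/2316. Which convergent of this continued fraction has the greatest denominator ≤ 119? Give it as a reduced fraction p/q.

a_0 = 2: 2/1  (≤ bound)
a_1 = 3: 7/3  (≤ bound)
a_2 = 4: 30/13  (≤ bound)
a_3 = 1: 37/16  (≤ bound)
a_4 = 1: 67/29  (≤ bound)
a_5 = 10: 707/306  (> 119, stop)

67/29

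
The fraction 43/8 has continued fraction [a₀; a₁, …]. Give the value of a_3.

43 ÷ 8 → quotient 5, remainder 3
8 ÷ 3 → quotient 2, remainder 2
3 ÷ 2 → quotient 1, remainder 1
2 ÷ 1 → quotient 2, remainder 0

2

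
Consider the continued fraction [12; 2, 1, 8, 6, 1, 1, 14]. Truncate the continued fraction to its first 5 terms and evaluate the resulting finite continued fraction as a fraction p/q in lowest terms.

1963/159

Start with 6.
8 + 1/(6/1) = 8 + 1/6 = 49/6
1 + 1/(49/6) = 1 + 6/49 = 55/49
2 + 1/(55/49) = 2 + 49/55 = 159/55
12 + 1/(159/55) = 12 + 55/159 = 1963/159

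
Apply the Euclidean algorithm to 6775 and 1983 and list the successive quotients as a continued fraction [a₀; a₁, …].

6775 = 3·1983 + 826, so a_0 = 3
1983 = 2·826 + 331, so a_1 = 2
826 = 2·331 + 164, so a_2 = 2
331 = 2·164 + 3, so a_3 = 2
164 = 54·3 + 2, so a_4 = 54
3 = 1·2 + 1, so a_5 = 1
2 = 2·1 + 0, so a_6 = 2

[3; 2, 2, 2, 54, 1, 2]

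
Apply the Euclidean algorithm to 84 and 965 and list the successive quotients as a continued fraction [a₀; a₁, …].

84 ÷ 965 → quotient 0, remainder 84
965 ÷ 84 → quotient 11, remainder 41
84 ÷ 41 → quotient 2, remainder 2
41 ÷ 2 → quotient 20, remainder 1
2 ÷ 1 → quotient 2, remainder 0

[0; 11, 2, 20, 2]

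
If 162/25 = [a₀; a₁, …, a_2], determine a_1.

Run the Euclidean algorithm, recording each quotient:
162 ÷ 25 → quotient 6, remainder 12
25 ÷ 12 → quotient 2, remainder 1

2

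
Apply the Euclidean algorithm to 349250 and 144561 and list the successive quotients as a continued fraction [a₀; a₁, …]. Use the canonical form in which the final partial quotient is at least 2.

[2; 2, 2, 2, 9, 13, 12, 8]

349250 ÷ 144561 → quotient 2, remainder 60128
144561 ÷ 60128 → quotient 2, remainder 24305
60128 ÷ 24305 → quotient 2, remainder 11518
24305 ÷ 11518 → quotient 2, remainder 1269
11518 ÷ 1269 → quotient 9, remainder 97
1269 ÷ 97 → quotient 13, remainder 8
97 ÷ 8 → quotient 12, remainder 1
8 ÷ 1 → quotient 8, remainder 0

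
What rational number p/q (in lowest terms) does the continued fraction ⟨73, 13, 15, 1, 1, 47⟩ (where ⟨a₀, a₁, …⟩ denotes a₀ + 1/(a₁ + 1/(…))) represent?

1406285/19244

a_0 = 73: 73/1
a_1 = 13: 950/13
a_2 = 15: 14323/196
a_3 = 1: 15273/209
a_4 = 1: 29596/405
a_5 = 47: 1406285/19244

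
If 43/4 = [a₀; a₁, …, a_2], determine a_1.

1

43 ÷ 4 → quotient 10, remainder 3
4 ÷ 3 → quotient 1, remainder 1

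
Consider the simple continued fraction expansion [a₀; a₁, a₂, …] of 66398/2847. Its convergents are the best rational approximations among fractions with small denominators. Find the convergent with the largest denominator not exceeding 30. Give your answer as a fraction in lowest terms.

653/28

a_0 = 23: 23/1  (≤ bound)
a_1 = 3: 70/3  (≤ bound)
a_2 = 9: 653/28  (≤ bound)
a_3 = 1: 723/31  (> 30, stop)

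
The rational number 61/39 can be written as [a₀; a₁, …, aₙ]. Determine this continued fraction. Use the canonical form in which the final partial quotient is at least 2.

Apply division with remainder until the remainder is 0:
61 = 1·39 + 22, so a_0 = 1
39 = 1·22 + 17, so a_1 = 1
22 = 1·17 + 5, so a_2 = 1
17 = 3·5 + 2, so a_3 = 3
5 = 2·2 + 1, so a_4 = 2
2 = 2·1 + 0, so a_5 = 2

[1; 1, 1, 3, 2, 2]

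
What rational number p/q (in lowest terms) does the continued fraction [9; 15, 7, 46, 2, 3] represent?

Use the convergent recurrence hₖ = aₖ·hₖ₋₁ + hₖ₋₂ (and likewise for the denominators kₖ):
a_0 = 9: 9/1
a_1 = 15: 136/15
a_2 = 7: 961/106
a_3 = 46: 44342/4891
a_4 = 2: 89645/9888
a_5 = 3: 313277/34555

313277/34555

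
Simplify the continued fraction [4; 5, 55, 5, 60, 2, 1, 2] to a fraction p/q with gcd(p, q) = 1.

a_0 = 4: 4/1
a_1 = 5: 21/5
a_2 = 55: 1159/276
a_3 = 5: 5816/1385
a_4 = 60: 350119/83376
a_5 = 2: 706054/168137
a_6 = 1: 1056173/251513
a_7 = 2: 2818400/671163

2818400/671163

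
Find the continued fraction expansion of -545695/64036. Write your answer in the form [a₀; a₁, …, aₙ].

[-9; 2, 11, 39, 7, 1, 8]

Run the Euclidean algorithm, recording each quotient:
-545695 ÷ 64036 → quotient -9, remainder 30629
64036 ÷ 30629 → quotient 2, remainder 2778
30629 ÷ 2778 → quotient 11, remainder 71
2778 ÷ 71 → quotient 39, remainder 9
71 ÷ 9 → quotient 7, remainder 8
9 ÷ 8 → quotient 1, remainder 1
8 ÷ 1 → quotient 8, remainder 0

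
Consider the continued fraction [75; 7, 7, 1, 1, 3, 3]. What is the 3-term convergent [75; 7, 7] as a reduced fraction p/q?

Compute successive convergents:
a_0 = 75: 75/1
a_1 = 7: 526/7
a_2 = 7: 3757/50

3757/50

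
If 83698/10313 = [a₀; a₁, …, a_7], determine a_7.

13

83698 = 8·10313 + 1194, so a_0 = 8
10313 = 8·1194 + 761, so a_1 = 8
1194 = 1·761 + 433, so a_2 = 1
761 = 1·433 + 328, so a_3 = 1
433 = 1·328 + 105, so a_4 = 1
328 = 3·105 + 13, so a_5 = 3
105 = 8·13 + 1, so a_6 = 8
13 = 13·1 + 0, so a_7 = 13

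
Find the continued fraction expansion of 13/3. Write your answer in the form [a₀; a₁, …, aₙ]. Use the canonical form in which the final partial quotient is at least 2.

⌊13/3⌋ = 4, remainder 1
⌊3/1⌋ = 3, remainder 0

[4; 3]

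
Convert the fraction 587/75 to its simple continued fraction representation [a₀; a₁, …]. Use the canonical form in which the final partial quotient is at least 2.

⌊587/75⌋ = 7, remainder 62
⌊75/62⌋ = 1, remainder 13
⌊62/13⌋ = 4, remainder 10
⌊13/10⌋ = 1, remainder 3
⌊10/3⌋ = 3, remainder 1
⌊3/1⌋ = 3, remainder 0

[7; 1, 4, 1, 3, 3]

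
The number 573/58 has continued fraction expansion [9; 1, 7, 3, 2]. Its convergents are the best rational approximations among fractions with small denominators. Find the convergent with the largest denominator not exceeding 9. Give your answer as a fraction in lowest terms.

a_0 = 9: 9/1  (≤ bound)
a_1 = 1: 10/1  (≤ bound)
a_2 = 7: 79/8  (≤ bound)
a_3 = 3: 247/25  (> 9, stop)

79/8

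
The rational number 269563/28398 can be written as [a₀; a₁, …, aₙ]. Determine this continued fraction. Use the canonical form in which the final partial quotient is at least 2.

[9; 2, 32, 15, 29]

Run the Euclidean algorithm, recording each quotient:
269563 = 9·28398 + 13981, so a_0 = 9
28398 = 2·13981 + 436, so a_1 = 2
13981 = 32·436 + 29, so a_2 = 32
436 = 15·29 + 1, so a_3 = 15
29 = 29·1 + 0, so a_4 = 29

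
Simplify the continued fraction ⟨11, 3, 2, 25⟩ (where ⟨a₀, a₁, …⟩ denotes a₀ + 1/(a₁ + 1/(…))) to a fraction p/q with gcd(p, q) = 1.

2009/178

a_0 = 11: 11/1
a_1 = 3: 34/3
a_2 = 2: 79/7
a_3 = 25: 2009/178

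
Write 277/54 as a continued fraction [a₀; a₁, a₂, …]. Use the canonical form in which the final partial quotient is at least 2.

[5; 7, 1, 2, 2]

⌊277/54⌋ = 5, remainder 7
⌊54/7⌋ = 7, remainder 5
⌊7/5⌋ = 1, remainder 2
⌊5/2⌋ = 2, remainder 1
⌊2/1⌋ = 2, remainder 0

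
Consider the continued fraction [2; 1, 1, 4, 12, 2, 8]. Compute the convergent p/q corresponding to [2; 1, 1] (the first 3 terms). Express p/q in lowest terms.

5/2

a_0 = 2: 2/1
a_1 = 1: 3/1
a_2 = 1: 5/2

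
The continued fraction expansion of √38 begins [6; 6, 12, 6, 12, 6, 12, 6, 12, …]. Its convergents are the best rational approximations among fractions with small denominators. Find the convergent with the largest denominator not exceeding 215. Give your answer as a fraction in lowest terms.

a_0 = 6: 6/1  (≤ bound)
a_1 = 6: 37/6  (≤ bound)
a_2 = 12: 450/73  (≤ bound)
a_3 = 6: 2737/444  (> 215, stop)

450/73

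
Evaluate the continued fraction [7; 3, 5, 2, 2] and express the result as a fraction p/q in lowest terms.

a_0 = 7: 7/1
a_1 = 3: 22/3
a_2 = 5: 117/16
a_3 = 2: 256/35
a_4 = 2: 629/86

629/86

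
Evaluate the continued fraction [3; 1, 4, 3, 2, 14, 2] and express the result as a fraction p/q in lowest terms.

4211/1105

a_0 = 3: 3/1
a_1 = 1: 4/1
a_2 = 4: 19/5
a_3 = 3: 61/16
a_4 = 2: 141/37
a_5 = 14: 2035/534
a_6 = 2: 4211/1105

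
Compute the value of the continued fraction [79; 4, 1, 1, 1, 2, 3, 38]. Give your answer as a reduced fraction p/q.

Compute successive convergents:
a_0 = 79: 79/1
a_1 = 4: 317/4
a_2 = 1: 396/5
a_3 = 1: 713/9
a_4 = 1: 1109/14
a_5 = 2: 2931/37
a_6 = 3: 9902/125
a_7 = 38: 379207/4787

379207/4787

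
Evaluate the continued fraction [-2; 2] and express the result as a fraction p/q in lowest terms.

-3/2

Work from the innermost term outward:
Start with 2.
-2 + 1/(2/1) = -2 + 1/2 = -3/2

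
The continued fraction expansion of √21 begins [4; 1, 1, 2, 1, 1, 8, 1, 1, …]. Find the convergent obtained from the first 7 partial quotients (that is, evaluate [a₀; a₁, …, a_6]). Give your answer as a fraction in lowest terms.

472/103

a_0 = 4: 4/1
a_1 = 1: 5/1
a_2 = 1: 9/2
a_3 = 2: 23/5
a_4 = 1: 32/7
a_5 = 1: 55/12
a_6 = 8: 472/103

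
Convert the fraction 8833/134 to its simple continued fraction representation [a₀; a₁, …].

8833 = 65·134 + 123, so a_0 = 65
134 = 1·123 + 11, so a_1 = 1
123 = 11·11 + 2, so a_2 = 11
11 = 5·2 + 1, so a_3 = 5
2 = 2·1 + 0, so a_4 = 2

[65; 1, 11, 5, 2]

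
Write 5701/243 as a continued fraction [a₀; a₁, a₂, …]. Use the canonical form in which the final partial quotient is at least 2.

5701 ÷ 243 → quotient 23, remainder 112
243 ÷ 112 → quotient 2, remainder 19
112 ÷ 19 → quotient 5, remainder 17
19 ÷ 17 → quotient 1, remainder 2
17 ÷ 2 → quotient 8, remainder 1
2 ÷ 1 → quotient 2, remainder 0

[23; 2, 5, 1, 8, 2]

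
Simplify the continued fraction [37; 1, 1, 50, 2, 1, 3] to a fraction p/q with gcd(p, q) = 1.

41968/1119

a_0 = 37: 37/1
a_1 = 1: 38/1
a_2 = 1: 75/2
a_3 = 50: 3788/101
a_4 = 2: 7651/204
a_5 = 1: 11439/305
a_6 = 3: 41968/1119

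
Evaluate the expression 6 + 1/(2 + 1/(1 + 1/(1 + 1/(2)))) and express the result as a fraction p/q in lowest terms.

Compute successive convergents:
a_0 = 6: 6/1
a_1 = 2: 13/2
a_2 = 1: 19/3
a_3 = 1: 32/5
a_4 = 2: 83/13

83/13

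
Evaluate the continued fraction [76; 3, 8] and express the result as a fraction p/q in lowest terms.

1908/25

Compute successive convergents:
a_0 = 76: 76/1
a_1 = 3: 229/3
a_2 = 8: 1908/25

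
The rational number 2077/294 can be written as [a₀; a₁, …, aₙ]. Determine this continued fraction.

[7; 15, 2, 9]

2077 ÷ 294 → quotient 7, remainder 19
294 ÷ 19 → quotient 15, remainder 9
19 ÷ 9 → quotient 2, remainder 1
9 ÷ 1 → quotient 9, remainder 0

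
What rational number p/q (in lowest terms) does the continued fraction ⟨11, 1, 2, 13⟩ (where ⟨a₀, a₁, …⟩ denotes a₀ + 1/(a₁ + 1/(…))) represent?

a_0 = 11: 11/1
a_1 = 1: 12/1
a_2 = 2: 35/3
a_3 = 13: 467/40

467/40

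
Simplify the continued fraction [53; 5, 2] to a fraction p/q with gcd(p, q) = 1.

585/11

Start with 2.
5 + 1/(2/1) = 5 + 1/2 = 11/2
53 + 1/(11/2) = 53 + 2/11 = 585/11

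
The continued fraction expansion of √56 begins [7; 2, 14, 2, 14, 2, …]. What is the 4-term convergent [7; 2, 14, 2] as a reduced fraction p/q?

Use the convergent recurrence hₖ = aₖ·hₖ₋₁ + hₖ₋₂ (and likewise for the denominators kₖ):
a_0 = 7: 7/1
a_1 = 2: 15/2
a_2 = 14: 217/29
a_3 = 2: 449/60

449/60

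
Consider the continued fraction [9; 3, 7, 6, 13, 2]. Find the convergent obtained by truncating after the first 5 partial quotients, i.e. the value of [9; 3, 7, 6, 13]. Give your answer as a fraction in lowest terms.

16559/1777

Collapse the nested fraction from the inside out:
Start with 13.
6 + 1/(13/1) = 6 + 1/13 = 79/13
7 + 1/(79/13) = 7 + 13/79 = 566/79
3 + 1/(566/79) = 3 + 79/566 = 1777/566
9 + 1/(1777/566) = 9 + 566/1777 = 16559/1777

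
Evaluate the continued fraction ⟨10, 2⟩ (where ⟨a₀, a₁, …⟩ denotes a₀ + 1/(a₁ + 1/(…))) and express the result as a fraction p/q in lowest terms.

21/2

Build up convergents one term at a time:
a_0 = 10: 10/1
a_1 = 2: 21/2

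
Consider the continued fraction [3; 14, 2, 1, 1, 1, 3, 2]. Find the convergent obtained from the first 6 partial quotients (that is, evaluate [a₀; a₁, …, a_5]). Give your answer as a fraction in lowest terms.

Start with 1.
1 + 1/(1/1) = 1 + 1/1 = 2/1
1 + 1/(2/1) = 1 + 1/2 = 3/2
2 + 1/(3/2) = 2 + 2/3 = 8/3
14 + 1/(8/3) = 14 + 3/8 = 115/8
3 + 1/(115/8) = 3 + 8/115 = 353/115

353/115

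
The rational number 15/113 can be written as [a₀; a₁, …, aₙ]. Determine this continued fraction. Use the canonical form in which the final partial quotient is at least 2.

15 ÷ 113 → quotient 0, remainder 15
113 ÷ 15 → quotient 7, remainder 8
15 ÷ 8 → quotient 1, remainder 7
8 ÷ 7 → quotient 1, remainder 1
7 ÷ 1 → quotient 7, remainder 0

[0; 7, 1, 1, 7]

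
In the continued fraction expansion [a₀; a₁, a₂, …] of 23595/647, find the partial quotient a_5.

Repeatedly divide and take the remainder:
23595 ÷ 647 → quotient 36, remainder 303
647 ÷ 303 → quotient 2, remainder 41
303 ÷ 41 → quotient 7, remainder 16
41 ÷ 16 → quotient 2, remainder 9
16 ÷ 9 → quotient 1, remainder 7
9 ÷ 7 → quotient 1, remainder 2

1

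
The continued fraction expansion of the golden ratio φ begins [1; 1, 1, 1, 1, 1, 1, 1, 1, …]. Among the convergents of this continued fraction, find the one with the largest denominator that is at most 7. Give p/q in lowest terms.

8/5

List convergents until the denominator exceeds the bound:
a_0 = 1: 1/1  (≤ bound)
a_1 = 1: 2/1  (≤ bound)
a_2 = 1: 3/2  (≤ bound)
a_3 = 1: 5/3  (≤ bound)
a_4 = 1: 8/5  (≤ bound)
a_5 = 1: 13/8  (> 7, stop)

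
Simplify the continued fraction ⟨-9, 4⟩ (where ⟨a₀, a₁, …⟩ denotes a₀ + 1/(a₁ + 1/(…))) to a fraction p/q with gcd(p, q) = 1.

-35/4

a_0 = -9: -9/1
a_1 = 4: -35/4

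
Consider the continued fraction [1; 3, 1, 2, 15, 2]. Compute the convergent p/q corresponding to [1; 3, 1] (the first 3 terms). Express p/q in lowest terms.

5/4

Collapse the nested fraction from the inside out:
Start with 1.
3 + 1/(1/1) = 3 + 1/1 = 4/1
1 + 1/(4/1) = 1 + 1/4 = 5/4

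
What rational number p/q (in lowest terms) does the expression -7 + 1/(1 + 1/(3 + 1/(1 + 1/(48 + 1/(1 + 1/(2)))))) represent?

-4601/742

a_0 = -7: -7/1
a_1 = 1: -6/1
a_2 = 3: -25/4
a_3 = 1: -31/5
a_4 = 48: -1513/244
a_5 = 1: -1544/249
a_6 = 2: -4601/742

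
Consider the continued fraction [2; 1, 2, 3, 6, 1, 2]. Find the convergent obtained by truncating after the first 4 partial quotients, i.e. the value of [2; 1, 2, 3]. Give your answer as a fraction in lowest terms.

Compute successive convergents:
a_0 = 2: 2/1
a_1 = 1: 3/1
a_2 = 2: 8/3
a_3 = 3: 27/10

27/10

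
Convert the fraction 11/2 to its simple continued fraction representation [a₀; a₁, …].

11 = 5·2 + 1, so a_0 = 5
2 = 2·1 + 0, so a_1 = 2

[5; 2]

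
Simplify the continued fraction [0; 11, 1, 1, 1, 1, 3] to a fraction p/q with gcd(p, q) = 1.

18/209

Starting at the tail and folding back:
Start with 3.
1 + 1/(3/1) = 1 + 1/3 = 4/3
1 + 1/(4/3) = 1 + 3/4 = 7/4
1 + 1/(7/4) = 1 + 4/7 = 11/7
1 + 1/(11/7) = 1 + 7/11 = 18/11
11 + 1/(18/11) = 11 + 11/18 = 209/18
0 + 1/(209/18) = 0 + 18/209 = 18/209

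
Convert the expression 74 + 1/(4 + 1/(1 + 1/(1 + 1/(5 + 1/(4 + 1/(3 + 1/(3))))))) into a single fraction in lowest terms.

Use the convergent recurrence hₖ = aₖ·hₖ₋₁ + hₖ₋₂ (and likewise for the denominators kₖ):
a_0 = 74: 74/1
a_1 = 4: 297/4
a_2 = 1: 371/5
a_3 = 1: 668/9
a_4 = 5: 3711/50
a_5 = 4: 15512/209
a_6 = 3: 50247/677
a_7 = 3: 166253/2240

166253/2240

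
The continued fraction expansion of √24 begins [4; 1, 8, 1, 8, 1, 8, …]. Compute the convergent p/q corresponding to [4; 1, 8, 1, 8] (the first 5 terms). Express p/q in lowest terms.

Start with 8.
1 + 1/(8/1) = 1 + 1/8 = 9/8
8 + 1/(9/8) = 8 + 8/9 = 80/9
1 + 1/(80/9) = 1 + 9/80 = 89/80
4 + 1/(89/80) = 4 + 80/89 = 436/89

436/89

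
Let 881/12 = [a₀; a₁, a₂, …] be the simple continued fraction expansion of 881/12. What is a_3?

2

⌊881/12⌋ = 73, remainder 5
⌊12/5⌋ = 2, remainder 2
⌊5/2⌋ = 2, remainder 1
⌊2/1⌋ = 2, remainder 0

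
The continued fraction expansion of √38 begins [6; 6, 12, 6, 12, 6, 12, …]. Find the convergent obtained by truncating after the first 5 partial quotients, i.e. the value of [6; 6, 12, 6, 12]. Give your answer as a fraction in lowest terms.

Start with 12.
6 + 1/(12/1) = 6 + 1/12 = 73/12
12 + 1/(73/12) = 12 + 12/73 = 888/73
6 + 1/(888/73) = 6 + 73/888 = 5401/888
6 + 1/(5401/888) = 6 + 888/5401 = 33294/5401

33294/5401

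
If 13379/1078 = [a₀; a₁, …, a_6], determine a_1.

Repeatedly divide and take the remainder:
⌊13379/1078⌋ = 12, remainder 443
⌊1078/443⌋ = 2, remainder 192

2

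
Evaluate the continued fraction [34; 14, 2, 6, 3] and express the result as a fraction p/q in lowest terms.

20203/593

Start with 3.
6 + 1/(3/1) = 6 + 1/3 = 19/3
2 + 1/(19/3) = 2 + 3/19 = 41/19
14 + 1/(41/19) = 14 + 19/41 = 593/41
34 + 1/(593/41) = 34 + 41/593 = 20203/593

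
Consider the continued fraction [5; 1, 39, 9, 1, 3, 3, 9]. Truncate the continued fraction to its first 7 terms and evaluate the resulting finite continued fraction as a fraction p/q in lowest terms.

30431/5093

Start with 3.
3 + 1/(3/1) = 3 + 1/3 = 10/3
1 + 1/(10/3) = 1 + 3/10 = 13/10
9 + 1/(13/10) = 9 + 10/13 = 127/13
39 + 1/(127/13) = 39 + 13/127 = 4966/127
1 + 1/(4966/127) = 1 + 127/4966 = 5093/4966
5 + 1/(5093/4966) = 5 + 4966/5093 = 30431/5093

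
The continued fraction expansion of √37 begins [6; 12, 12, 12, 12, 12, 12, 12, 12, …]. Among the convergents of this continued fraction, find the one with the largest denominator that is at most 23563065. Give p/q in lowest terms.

18798954/3090529

List convergents until the denominator exceeds the bound:
a_0 = 6: 6/1  (≤ bound)
a_1 = 12: 73/12  (≤ bound)
a_2 = 12: 882/145  (≤ bound)
a_3 = 12: 10657/1752  (≤ bound)
a_4 = 12: 128766/21169  (≤ bound)
a_5 = 12: 1555849/255780  (≤ bound)
a_6 = 12: 18798954/3090529  (≤ bound)
a_7 = 12: 227143297/37342128  (> 23563065, stop)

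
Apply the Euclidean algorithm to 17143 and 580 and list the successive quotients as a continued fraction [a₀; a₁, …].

[29; 1, 1, 3, 1, 8, 2, 3]

17143 = 29·580 + 323, so a_0 = 29
580 = 1·323 + 257, so a_1 = 1
323 = 1·257 + 66, so a_2 = 1
257 = 3·66 + 59, so a_3 = 3
66 = 1·59 + 7, so a_4 = 1
59 = 8·7 + 3, so a_5 = 8
7 = 2·3 + 1, so a_6 = 2
3 = 3·1 + 0, so a_7 = 3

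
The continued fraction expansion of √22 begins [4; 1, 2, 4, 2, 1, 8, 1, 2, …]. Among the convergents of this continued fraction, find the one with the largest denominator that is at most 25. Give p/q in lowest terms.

List convergents until the denominator exceeds the bound:
a_0 = 4: 4/1  (≤ bound)
a_1 = 1: 5/1  (≤ bound)
a_2 = 2: 14/3  (≤ bound)
a_3 = 4: 61/13  (≤ bound)
a_4 = 2: 136/29  (> 25, stop)

61/13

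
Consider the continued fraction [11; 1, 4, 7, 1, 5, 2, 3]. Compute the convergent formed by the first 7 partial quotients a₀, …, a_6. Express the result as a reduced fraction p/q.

6174/523

Start with 2.
5 + 1/(2/1) = 5 + 1/2 = 11/2
1 + 1/(11/2) = 1 + 2/11 = 13/11
7 + 1/(13/11) = 7 + 11/13 = 102/13
4 + 1/(102/13) = 4 + 13/102 = 421/102
1 + 1/(421/102) = 1 + 102/421 = 523/421
11 + 1/(523/421) = 11 + 421/523 = 6174/523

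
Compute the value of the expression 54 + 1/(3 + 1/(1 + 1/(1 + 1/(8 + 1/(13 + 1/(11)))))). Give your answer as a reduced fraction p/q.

Compute successive convergents:
a_0 = 54: 54/1
a_1 = 3: 163/3
a_2 = 1: 217/4
a_3 = 1: 380/7
a_4 = 8: 3257/60
a_5 = 13: 42721/787
a_6 = 11: 473188/8717

473188/8717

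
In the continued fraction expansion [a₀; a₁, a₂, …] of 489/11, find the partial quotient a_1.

⌊489/11⌋ = 44, remainder 5
⌊11/5⌋ = 2, remainder 1

2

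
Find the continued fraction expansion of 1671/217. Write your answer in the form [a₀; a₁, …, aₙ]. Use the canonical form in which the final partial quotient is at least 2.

[7; 1, 2, 2, 1, 21]

1671 ÷ 217 → quotient 7, remainder 152
217 ÷ 152 → quotient 1, remainder 65
152 ÷ 65 → quotient 2, remainder 22
65 ÷ 22 → quotient 2, remainder 21
22 ÷ 21 → quotient 1, remainder 1
21 ÷ 1 → quotient 21, remainder 0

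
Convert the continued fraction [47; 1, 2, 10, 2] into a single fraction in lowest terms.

Collapse the nested fraction from the inside out:
Start with 2.
10 + 1/(2/1) = 10 + 1/2 = 21/2
2 + 1/(21/2) = 2 + 2/21 = 44/21
1 + 1/(44/21) = 1 + 21/44 = 65/44
47 + 1/(65/44) = 47 + 44/65 = 3099/65

3099/65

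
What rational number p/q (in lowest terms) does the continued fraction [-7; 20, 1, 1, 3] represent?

Compute successive convergents:
a_0 = -7: -7/1
a_1 = 20: -139/20
a_2 = 1: -146/21
a_3 = 1: -285/41
a_4 = 3: -1001/144

-1001/144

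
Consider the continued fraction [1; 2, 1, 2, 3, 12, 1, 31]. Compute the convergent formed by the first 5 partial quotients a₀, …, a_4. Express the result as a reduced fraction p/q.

a_0 = 1: 1/1
a_1 = 2: 3/2
a_2 = 1: 4/3
a_3 = 2: 11/8
a_4 = 3: 37/27

37/27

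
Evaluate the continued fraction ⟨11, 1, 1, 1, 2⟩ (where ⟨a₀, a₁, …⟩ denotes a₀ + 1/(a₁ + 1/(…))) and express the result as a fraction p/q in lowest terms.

Use the convergent recurrence hₖ = aₖ·hₖ₋₁ + hₖ₋₂ (and likewise for the denominators kₖ):
a_0 = 11: 11/1
a_1 = 1: 12/1
a_2 = 1: 23/2
a_3 = 1: 35/3
a_4 = 2: 93/8

93/8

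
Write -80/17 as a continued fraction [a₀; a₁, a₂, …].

[-5; 3, 2, 2]

Run the Euclidean algorithm, recording each quotient:
-80 = -5·17 + 5, so a_0 = -5
17 = 3·5 + 2, so a_1 = 3
5 = 2·2 + 1, so a_2 = 2
2 = 2·1 + 0, so a_3 = 2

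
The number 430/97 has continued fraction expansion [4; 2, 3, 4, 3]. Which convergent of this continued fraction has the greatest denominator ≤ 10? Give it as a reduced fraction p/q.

a_0 = 4: 4/1  (≤ bound)
a_1 = 2: 9/2  (≤ bound)
a_2 = 3: 31/7  (≤ bound)
a_3 = 4: 133/30  (> 10, stop)

31/7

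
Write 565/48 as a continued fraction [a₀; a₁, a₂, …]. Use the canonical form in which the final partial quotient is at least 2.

Run the Euclidean algorithm, recording each quotient:
565 ÷ 48 → quotient 11, remainder 37
48 ÷ 37 → quotient 1, remainder 11
37 ÷ 11 → quotient 3, remainder 4
11 ÷ 4 → quotient 2, remainder 3
4 ÷ 3 → quotient 1, remainder 1
3 ÷ 1 → quotient 3, remainder 0

[11; 1, 3, 2, 1, 3]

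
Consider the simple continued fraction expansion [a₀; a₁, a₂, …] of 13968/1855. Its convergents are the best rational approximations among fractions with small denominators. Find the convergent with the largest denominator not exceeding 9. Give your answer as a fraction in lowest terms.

15/2

a_0 = 7: 7/1  (≤ bound)
a_1 = 1: 8/1  (≤ bound)
a_2 = 1: 15/2  (≤ bound)
a_3 = 7: 113/15  (> 9, stop)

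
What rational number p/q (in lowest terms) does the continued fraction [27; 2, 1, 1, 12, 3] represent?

Start with 3.
12 + 1/(3/1) = 12 + 1/3 = 37/3
1 + 1/(37/3) = 1 + 3/37 = 40/37
1 + 1/(40/37) = 1 + 37/40 = 77/40
2 + 1/(77/40) = 2 + 40/77 = 194/77
27 + 1/(194/77) = 27 + 77/194 = 5315/194

5315/194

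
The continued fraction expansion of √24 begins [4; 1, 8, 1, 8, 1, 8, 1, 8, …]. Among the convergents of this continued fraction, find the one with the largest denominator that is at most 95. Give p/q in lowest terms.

a_0 = 4: 4/1  (≤ bound)
a_1 = 1: 5/1  (≤ bound)
a_2 = 8: 44/9  (≤ bound)
a_3 = 1: 49/10  (≤ bound)
a_4 = 8: 436/89  (≤ bound)
a_5 = 1: 485/99  (> 95, stop)

436/89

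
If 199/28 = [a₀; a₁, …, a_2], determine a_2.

Apply division with remainder until the remainder is 0:
199 = 7·28 + 3, so a_0 = 7
28 = 9·3 + 1, so a_1 = 9
3 = 3·1 + 0, so a_2 = 3

3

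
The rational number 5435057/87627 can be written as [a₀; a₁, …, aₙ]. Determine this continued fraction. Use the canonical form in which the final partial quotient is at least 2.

⌊5435057/87627⌋ = 62, remainder 2183
⌊87627/2183⌋ = 40, remainder 307
⌊2183/307⌋ = 7, remainder 34
⌊307/34⌋ = 9, remainder 1
⌊34/1⌋ = 34, remainder 0

[62; 40, 7, 9, 34]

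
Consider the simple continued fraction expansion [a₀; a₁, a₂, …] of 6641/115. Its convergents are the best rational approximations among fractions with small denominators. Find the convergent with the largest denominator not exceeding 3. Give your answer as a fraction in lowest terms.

173/3

List convergents until the denominator exceeds the bound:
a_0 = 57: 57/1  (≤ bound)
a_1 = 1: 58/1  (≤ bound)
a_2 = 2: 173/3  (≤ bound)
a_3 = 1: 231/4  (> 3, stop)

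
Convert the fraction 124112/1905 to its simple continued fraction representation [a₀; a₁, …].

⌊124112/1905⌋ = 65, remainder 287
⌊1905/287⌋ = 6, remainder 183
⌊287/183⌋ = 1, remainder 104
⌊183/104⌋ = 1, remainder 79
⌊104/79⌋ = 1, remainder 25
⌊79/25⌋ = 3, remainder 4
⌊25/4⌋ = 6, remainder 1
⌊4/1⌋ = 4, remainder 0

[65; 6, 1, 1, 1, 3, 6, 4]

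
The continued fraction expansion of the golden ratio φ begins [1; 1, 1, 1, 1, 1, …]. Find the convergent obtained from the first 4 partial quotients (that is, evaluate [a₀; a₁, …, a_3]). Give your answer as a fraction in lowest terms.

5/3

a_0 = 1: 1/1
a_1 = 1: 2/1
a_2 = 1: 3/2
a_3 = 1: 5/3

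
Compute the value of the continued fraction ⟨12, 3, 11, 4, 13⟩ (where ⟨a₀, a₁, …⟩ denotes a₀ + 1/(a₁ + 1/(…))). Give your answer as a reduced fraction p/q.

Start with 13.
4 + 1/(13/1) = 4 + 1/13 = 53/13
11 + 1/(53/13) = 11 + 13/53 = 596/53
3 + 1/(596/53) = 3 + 53/596 = 1841/596
12 + 1/(1841/596) = 12 + 596/1841 = 22688/1841

22688/1841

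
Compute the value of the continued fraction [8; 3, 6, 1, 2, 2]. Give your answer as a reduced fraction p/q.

1231/148

Start with 2.
2 + 1/(2/1) = 2 + 1/2 = 5/2
1 + 1/(5/2) = 1 + 2/5 = 7/5
6 + 1/(7/5) = 6 + 5/7 = 47/7
3 + 1/(47/7) = 3 + 7/47 = 148/47
8 + 1/(148/47) = 8 + 47/148 = 1231/148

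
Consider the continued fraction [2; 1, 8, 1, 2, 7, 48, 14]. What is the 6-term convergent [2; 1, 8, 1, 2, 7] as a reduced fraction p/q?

Start with 7.
2 + 1/(7/1) = 2 + 1/7 = 15/7
1 + 1/(15/7) = 1 + 7/15 = 22/15
8 + 1/(22/15) = 8 + 15/22 = 191/22
1 + 1/(191/22) = 1 + 22/191 = 213/191
2 + 1/(213/191) = 2 + 191/213 = 617/213

617/213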